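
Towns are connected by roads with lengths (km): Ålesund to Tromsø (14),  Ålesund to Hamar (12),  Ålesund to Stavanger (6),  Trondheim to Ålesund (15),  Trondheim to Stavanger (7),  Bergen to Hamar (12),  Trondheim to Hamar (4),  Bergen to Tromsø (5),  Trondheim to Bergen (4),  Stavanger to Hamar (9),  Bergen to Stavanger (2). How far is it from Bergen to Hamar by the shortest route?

Comparing a few candidate routes:
Bergen-Trondheim-Hamar: 4 + 4 = 8
Bergen-Hamar: 12
Bergen-Stavanger-Trondheim-Hamar: 2 + 7 + 4 = 13
Bergen-Stavanger-Hamar: 2 + 9 = 11
Best route has total 8 km.

8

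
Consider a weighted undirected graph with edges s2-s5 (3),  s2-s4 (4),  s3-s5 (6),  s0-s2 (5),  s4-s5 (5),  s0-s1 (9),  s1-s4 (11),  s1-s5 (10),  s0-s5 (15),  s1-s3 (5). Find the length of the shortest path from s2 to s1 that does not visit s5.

14

Routes from s2 to s1 avoiding s5:
s2-s0-s1: 5 + 9 = 14
s2-s4-s1: 4 + 11 = 15
Best route has total 14.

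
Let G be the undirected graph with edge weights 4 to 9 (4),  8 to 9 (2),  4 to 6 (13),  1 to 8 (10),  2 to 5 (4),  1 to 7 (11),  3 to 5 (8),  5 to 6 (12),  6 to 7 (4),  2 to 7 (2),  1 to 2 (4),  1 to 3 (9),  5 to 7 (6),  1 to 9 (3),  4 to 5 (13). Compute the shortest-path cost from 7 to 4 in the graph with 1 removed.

Routes from 7 to 4 avoiding 1:
7 - 2 - 5 - 6 - 4: 2 + 4 + 12 + 13 = 31
7 - 5 - 6 - 4: 6 + 12 + 13 = 31
7 - 5 - 4: 6 + 13 = 19
7 - 2 - 5 - 4: 2 + 4 + 13 = 19
7 - 6 - 4: 4 + 13 = 17
7 - 6 - 5 - 4: 4 + 12 + 13 = 29
Best route has total 17.

17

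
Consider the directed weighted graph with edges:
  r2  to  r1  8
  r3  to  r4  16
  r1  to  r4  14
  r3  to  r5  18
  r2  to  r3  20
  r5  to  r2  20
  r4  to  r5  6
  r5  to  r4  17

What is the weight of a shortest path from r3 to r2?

Routes from r3 to r2:
r3-r5-r2: 18 + 20 = 38
r3-r4-r5-r2: 16 + 6 + 20 = 42
The minimum is 38.

38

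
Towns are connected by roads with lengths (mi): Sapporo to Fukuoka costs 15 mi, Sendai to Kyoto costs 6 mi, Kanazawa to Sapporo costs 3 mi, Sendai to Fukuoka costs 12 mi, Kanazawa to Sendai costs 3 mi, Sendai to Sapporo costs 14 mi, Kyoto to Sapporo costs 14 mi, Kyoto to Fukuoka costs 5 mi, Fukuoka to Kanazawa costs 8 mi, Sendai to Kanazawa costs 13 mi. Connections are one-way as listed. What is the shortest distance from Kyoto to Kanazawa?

13

Routes from Kyoto to Kanazawa:
Kyoto→Sapporo→Fukuoka→Kanazawa: 14 + 15 + 8 = 37
Kyoto→Fukuoka→Kanazawa: 5 + 8 = 13
Shortest: 13 mi.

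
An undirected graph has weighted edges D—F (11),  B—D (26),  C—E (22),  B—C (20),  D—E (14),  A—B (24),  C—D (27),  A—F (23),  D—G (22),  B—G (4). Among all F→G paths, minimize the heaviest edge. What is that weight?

22

Some routes from F to G:
F -> D -> E -> C -> B -> G: max(11, 14, 22, 20, 4) = 22
F -> D -> G: max(11, 22) = 22
F -> A -> B -> C -> E -> D -> G: max(23, 24, 20, 22, 14, 22) = 24
Smallest bottleneck: 22.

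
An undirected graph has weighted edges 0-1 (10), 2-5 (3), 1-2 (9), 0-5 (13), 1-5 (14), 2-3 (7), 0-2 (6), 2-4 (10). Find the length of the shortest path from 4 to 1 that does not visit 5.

Routes from 4 to 1 avoiding 5:
4-2-1: 10 + 9 = 19
4-2-0-1: 10 + 6 + 10 = 26
The minimum is 19.

19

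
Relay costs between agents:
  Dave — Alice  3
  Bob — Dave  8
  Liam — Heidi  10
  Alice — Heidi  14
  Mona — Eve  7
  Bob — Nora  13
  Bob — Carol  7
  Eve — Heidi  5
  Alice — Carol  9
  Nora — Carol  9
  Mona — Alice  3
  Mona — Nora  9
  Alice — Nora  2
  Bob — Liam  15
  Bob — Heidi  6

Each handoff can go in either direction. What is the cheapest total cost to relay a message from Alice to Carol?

9

Checking several routes:
Alice - Carol: 9
Alice - Nora - Carol: 2 + 9 = 11
Alice - Mona - Nora - Carol: 3 + 9 + 9 = 21
Alice - Dave - Bob - Carol: 3 + 8 + 7 = 18
Best route has total 9.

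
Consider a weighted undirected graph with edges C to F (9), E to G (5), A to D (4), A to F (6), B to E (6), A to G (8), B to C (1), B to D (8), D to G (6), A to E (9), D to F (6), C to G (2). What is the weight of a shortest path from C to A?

10

A few of the C→A routes:
C → F → A: 9 + 6 = 15
C → B → D → A: 1 + 8 + 4 = 13
C → G → D → A: 2 + 6 + 4 = 12
C → G → A: 2 + 8 = 10
The minimum is 10.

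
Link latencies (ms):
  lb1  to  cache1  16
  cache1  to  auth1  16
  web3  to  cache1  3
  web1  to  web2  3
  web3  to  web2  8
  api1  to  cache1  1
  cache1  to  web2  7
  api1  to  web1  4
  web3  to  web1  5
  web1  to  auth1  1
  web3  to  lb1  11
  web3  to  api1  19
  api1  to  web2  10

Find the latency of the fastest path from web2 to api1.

Checking several routes:
web2 -> api1: 10
web2 -> web3 -> web1 -> api1: 8 + 5 + 4 = 17
web2 -> web1 -> web3 -> cache1 -> api1: 3 + 5 + 3 + 1 = 12
web2 -> web1 -> api1: 3 + 4 = 7
web2 -> cache1 -> api1: 7 + 1 = 8
web2 -> web3 -> cache1 -> api1: 8 + 3 + 1 = 12
The minimum is 7 ms.

7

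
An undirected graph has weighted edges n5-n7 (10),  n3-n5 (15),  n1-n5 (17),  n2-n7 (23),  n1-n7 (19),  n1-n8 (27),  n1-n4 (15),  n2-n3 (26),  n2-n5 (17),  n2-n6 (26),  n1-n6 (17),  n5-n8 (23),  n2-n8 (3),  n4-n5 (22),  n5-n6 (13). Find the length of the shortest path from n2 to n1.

30

A few of the n2→n1 routes:
n2-n8-n1: 3 + 27 = 30
n2-n6-n1: 26 + 17 = 43
n2-n5-n1: 17 + 17 = 34
n2-n7-n1: 23 + 19 = 42
n2-n8-n5-n1: 3 + 23 + 17 = 43
n2-n5-n7-n1: 17 + 10 + 19 = 46
The minimum is 30.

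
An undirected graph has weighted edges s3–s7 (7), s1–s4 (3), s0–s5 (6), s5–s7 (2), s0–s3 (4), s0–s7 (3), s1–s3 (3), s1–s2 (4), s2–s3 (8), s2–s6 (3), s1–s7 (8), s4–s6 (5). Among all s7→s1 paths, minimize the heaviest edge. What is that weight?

A few of the s7→s1 routes:
s7→s5→s0→s3→s2→s1: max(2, 6, 4, 8, 4) = 8
s7→s5→s0→s3→s1: max(2, 6, 4, 3) = 6
s7→s3→s1: max(7, 3) = 7
s7→s5→s0→s3→s2→s6→s4→s1: max(2, 6, 4, 8, 3, 5, 3) = 8
s7→s0→s3→s1: max(3, 4, 3) = 4
The minimum achievable maximum is 4.

4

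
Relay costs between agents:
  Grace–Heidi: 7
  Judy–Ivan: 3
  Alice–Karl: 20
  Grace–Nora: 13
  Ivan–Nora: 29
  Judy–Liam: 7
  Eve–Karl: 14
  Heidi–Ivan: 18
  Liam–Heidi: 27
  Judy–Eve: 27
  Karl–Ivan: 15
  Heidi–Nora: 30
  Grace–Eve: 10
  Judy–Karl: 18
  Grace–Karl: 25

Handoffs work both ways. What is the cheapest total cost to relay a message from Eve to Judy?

Some routes from Eve to Judy:
Eve-Grace-Karl-Judy: 10 + 25 + 18 = 53
Eve-Karl-Ivan-Judy: 14 + 15 + 3 = 32
Eve-Judy: 27
Eve-Karl-Judy: 14 + 18 = 32
Eve-Grace-Heidi-Liam-Judy: 10 + 7 + 27 + 7 = 51
Eve-Grace-Heidi-Ivan-Judy: 10 + 7 + 18 + 3 = 38
Best route has total 27.

27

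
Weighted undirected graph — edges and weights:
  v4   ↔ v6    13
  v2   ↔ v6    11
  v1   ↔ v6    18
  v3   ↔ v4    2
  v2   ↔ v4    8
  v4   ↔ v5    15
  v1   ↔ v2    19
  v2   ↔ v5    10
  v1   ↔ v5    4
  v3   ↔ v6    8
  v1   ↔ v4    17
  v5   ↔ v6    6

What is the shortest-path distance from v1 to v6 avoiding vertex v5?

A few of the v1→v6 routes:
v1-v2-v6: 19 + 11 = 30
v1-v6: 18
v1-v4-v6: 17 + 13 = 30
v1-v4-v2-v6: 17 + 8 + 11 = 36
v1-v4-v3-v6: 17 + 2 + 8 = 27
The minimum is 18.

18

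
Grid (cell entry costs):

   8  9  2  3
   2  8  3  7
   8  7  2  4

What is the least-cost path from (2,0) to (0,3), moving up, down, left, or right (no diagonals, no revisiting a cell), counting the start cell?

25

Cheapest: (2,0) -> (2,1) -> (2,2) -> (1,2) -> (0,2) -> (0,3)
  8 + 7 + 2 + 3 + 2 + 3 = 25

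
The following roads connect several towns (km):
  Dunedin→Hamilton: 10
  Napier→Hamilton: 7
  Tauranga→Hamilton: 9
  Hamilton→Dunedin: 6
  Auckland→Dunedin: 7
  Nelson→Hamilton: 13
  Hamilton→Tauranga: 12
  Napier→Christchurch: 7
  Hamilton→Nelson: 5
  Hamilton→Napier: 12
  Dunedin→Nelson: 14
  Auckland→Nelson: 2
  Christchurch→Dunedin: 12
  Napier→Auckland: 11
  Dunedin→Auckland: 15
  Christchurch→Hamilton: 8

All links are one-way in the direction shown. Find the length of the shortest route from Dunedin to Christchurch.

Paths from Dunedin to Christchurch:
Dunedin-Nelson-Hamilton-Napier-Christchurch: 14 + 13 + 12 + 7 = 46
Dunedin-Hamilton-Napier-Christchurch: 10 + 12 + 7 = 29
Dunedin-Auckland-Nelson-Hamilton-Napier-Christchurch: 15 + 2 + 13 + 12 + 7 = 49
Shortest: 29 km.

29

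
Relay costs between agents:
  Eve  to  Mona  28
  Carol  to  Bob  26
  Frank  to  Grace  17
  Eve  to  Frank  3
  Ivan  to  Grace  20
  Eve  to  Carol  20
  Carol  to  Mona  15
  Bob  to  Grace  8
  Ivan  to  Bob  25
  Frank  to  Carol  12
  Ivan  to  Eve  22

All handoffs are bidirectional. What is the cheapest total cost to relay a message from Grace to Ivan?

Some routes from Grace to Ivan:
Grace → Bob → Carol → Frank → Eve → Ivan: 8 + 26 + 12 + 3 + 22 = 71
Grace → Frank → Eve → Ivan: 17 + 3 + 22 = 42
Grace → Ivan: 20
Grace → Bob → Ivan: 8 + 25 = 33
The minimum is 20.

20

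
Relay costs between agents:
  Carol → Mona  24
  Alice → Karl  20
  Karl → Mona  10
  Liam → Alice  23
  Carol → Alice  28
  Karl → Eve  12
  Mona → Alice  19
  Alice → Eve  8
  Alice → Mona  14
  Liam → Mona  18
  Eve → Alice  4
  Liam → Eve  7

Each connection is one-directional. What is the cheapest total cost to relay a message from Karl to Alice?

Routes from Karl to Alice:
Karl→Eve→Alice: 12 + 4 = 16
Karl→Mona→Alice: 10 + 19 = 29
The minimum is 16.

16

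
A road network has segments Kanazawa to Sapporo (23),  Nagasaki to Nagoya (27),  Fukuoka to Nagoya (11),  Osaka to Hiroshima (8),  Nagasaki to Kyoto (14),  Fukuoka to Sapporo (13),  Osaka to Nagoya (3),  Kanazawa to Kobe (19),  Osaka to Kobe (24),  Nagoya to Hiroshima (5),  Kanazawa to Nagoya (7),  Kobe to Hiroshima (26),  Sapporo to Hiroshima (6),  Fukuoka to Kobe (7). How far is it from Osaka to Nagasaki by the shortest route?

Some routes from Osaka to Nagasaki:
Osaka→Hiroshima→Sapporo→Fukuoka→Nagoya→Nagasaki: 8 + 6 + 13 + 11 + 27 = 65
Osaka→Kobe→Fukuoka→Nagoya→Nagasaki: 24 + 7 + 11 + 27 = 69
Osaka→Nagoya→Nagasaki: 3 + 27 = 30
Osaka→Hiroshima→Nagoya→Nagasaki: 8 + 5 + 27 = 40
Osaka→Hiroshima→Sapporo→Kanazawa→Nagoya→Nagasaki: 8 + 6 + 23 + 7 + 27 = 71
Osaka→Kobe→Kanazawa→Nagoya→Nagasaki: 24 + 19 + 7 + 27 = 77
Best route has total 30.

30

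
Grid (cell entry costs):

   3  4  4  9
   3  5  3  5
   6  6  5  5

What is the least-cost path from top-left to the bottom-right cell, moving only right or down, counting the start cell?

Path [0,0] [0,1] [0,2] [1,2] [1,3] [2,3]: 3 + 4 + 4 + 3 + 5 + 5 = 24.

24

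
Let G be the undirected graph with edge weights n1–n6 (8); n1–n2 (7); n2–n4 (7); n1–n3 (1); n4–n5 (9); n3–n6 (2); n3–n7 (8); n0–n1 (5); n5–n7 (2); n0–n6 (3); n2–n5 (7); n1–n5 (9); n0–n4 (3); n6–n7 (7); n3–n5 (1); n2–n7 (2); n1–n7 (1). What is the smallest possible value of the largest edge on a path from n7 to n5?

1

Comparing a few candidate routes:
n7-n1-n2-n4-n0-n6-n3-n5: max(1, 7, 7, 3, 3, 2, 1) = 7
n7-n1-n2-n5: max(1, 7, 7) = 7
n7-n5: max(2) = 2
n7-n1-n3-n5: max(1, 1, 1) = 1
n7-n1-n0-n6-n3-n5: max(1, 5, 3, 2, 1) = 5
n7-n1-n0-n4-n2-n5: max(1, 5, 3, 7, 7) = 7
Best route has worst link 1.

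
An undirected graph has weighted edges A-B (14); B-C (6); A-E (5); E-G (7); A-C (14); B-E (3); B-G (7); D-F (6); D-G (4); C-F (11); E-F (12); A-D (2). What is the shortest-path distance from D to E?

7

Checking several routes:
D→F→E: 6 + 12 = 18
D→A→E: 2 + 5 = 7
D→A→B→E: 2 + 14 + 3 = 19
D→G→E: 4 + 7 = 11
D→G→B→E: 4 + 7 + 3 = 14
The minimum is 7.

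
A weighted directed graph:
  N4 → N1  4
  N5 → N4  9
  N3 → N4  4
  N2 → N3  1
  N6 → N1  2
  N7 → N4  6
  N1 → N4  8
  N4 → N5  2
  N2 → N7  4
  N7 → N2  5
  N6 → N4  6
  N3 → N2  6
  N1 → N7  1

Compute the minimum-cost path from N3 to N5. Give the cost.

Candidate routes:
N3 - N2 - N7 - N4 - N5: 6 + 4 + 6 + 2 = 18
N3 - N4 - N5: 4 + 2 = 6
The minimum is 6.

6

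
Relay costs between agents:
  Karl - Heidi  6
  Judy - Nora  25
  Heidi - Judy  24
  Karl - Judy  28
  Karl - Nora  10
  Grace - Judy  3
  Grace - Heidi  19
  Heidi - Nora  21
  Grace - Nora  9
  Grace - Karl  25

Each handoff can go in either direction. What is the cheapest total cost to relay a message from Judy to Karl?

22

Some routes from Judy to Karl:
Judy - Heidi - Karl: 24 + 6 = 30
Judy - Grace - Heidi - Karl: 3 + 19 + 6 = 28
Judy - Karl: 28
Judy - Grace - Nora - Karl: 3 + 9 + 10 = 22
Judy - Grace - Karl: 3 + 25 = 28
Judy - Nora - Karl: 25 + 10 = 35
Best route has total 22.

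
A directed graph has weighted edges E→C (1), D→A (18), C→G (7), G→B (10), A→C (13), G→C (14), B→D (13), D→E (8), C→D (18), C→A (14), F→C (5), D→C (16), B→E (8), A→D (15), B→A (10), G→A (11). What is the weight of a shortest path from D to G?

Candidate routes:
D-A-C-G: 18 + 13 + 7 = 38
D-C-G: 16 + 7 = 23
D-E-C-G: 8 + 1 + 7 = 16
Best route has total 16.

16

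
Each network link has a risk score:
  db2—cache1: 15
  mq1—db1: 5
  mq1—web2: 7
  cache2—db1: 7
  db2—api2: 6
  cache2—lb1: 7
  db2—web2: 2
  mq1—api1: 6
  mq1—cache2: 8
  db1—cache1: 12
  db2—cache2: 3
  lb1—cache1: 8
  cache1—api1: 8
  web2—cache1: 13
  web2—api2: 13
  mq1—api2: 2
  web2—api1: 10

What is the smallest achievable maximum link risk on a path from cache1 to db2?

Checking several routes:
cache1-lb1-cache2-mq1-web2-db2: max(8, 7, 8, 7, 2) = 8
cache1-lb1-cache2-mq1-api2-db2: max(8, 7, 8, 2, 6) = 8
cache1-lb1-cache2-db1-mq1-api2-db2: max(8, 7, 7, 5, 2, 6) = 8
cache1-lb1-cache2-db1-mq1-web2-db2: max(8, 7, 7, 5, 7, 2) = 8
cache1-lb1-cache2-db2: max(8, 7, 3) = 8
The minimum achievable maximum is 8.

8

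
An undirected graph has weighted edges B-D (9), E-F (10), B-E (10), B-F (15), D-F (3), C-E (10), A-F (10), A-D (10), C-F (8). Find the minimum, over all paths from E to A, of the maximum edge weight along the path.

10

Some routes from E to A:
E - B - D - A: max(10, 9, 10) = 10
E - B - D - F - A: max(10, 9, 3, 10) = 10
E - C - F - A: max(10, 8, 10) = 10
The minimum achievable maximum is 10.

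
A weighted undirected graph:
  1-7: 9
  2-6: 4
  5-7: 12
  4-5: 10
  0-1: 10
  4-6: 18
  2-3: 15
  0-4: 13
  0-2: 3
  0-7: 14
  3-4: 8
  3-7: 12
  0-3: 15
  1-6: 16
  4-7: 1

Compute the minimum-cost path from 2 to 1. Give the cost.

Some routes from 2 to 1:
2 → 6 → 1: 4 + 16 = 20
2 → 0 → 4 → 7 → 1: 3 + 13 + 1 + 9 = 26
2 → 0 → 1: 3 + 10 = 13
Shortest: 13.

13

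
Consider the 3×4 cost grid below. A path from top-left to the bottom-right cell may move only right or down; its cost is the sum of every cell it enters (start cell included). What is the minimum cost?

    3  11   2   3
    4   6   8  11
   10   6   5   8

Best path: r0c0 → r1c0 → r1c1 → r2c1 → r2c2 → r2c3
Cost: 3 + 4 + 6 + 6 + 5 + 8 = 32

32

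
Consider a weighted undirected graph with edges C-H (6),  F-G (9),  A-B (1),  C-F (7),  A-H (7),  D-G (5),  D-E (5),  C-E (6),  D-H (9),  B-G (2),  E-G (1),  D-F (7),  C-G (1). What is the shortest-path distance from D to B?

Comparing a few candidate routes:
D-E-G-B: 5 + 1 + 2 = 8
D-G-B: 5 + 2 = 7
D-H-A-B: 9 + 7 + 1 = 17
D-E-C-G-B: 5 + 6 + 1 + 2 = 14
Best route has total 7.

7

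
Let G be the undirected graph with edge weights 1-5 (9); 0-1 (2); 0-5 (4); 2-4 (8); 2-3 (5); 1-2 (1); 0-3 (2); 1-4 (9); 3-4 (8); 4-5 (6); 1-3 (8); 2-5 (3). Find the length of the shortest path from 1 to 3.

4

Checking several routes:
1→2→3: 1 + 5 = 6
1→0→5→2→3: 2 + 4 + 3 + 5 = 14
1→3: 8
1→2→5→0→3: 1 + 3 + 4 + 2 = 10
1→0→3: 2 + 2 = 4
The minimum is 4.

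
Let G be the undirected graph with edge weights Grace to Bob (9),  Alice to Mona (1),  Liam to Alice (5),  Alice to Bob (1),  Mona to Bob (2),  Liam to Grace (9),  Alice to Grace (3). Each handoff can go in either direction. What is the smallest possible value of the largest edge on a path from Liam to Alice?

5

Paths from Liam to Alice:
Liam -> Grace -> Bob -> Alice: max(9, 9, 1) = 9
Liam -> Grace -> Alice: max(9, 3) = 9
Liam -> Alice: max(5) = 5
Liam -> Grace -> Bob -> Mona -> Alice: max(9, 9, 2, 1) = 9
The minimum achievable maximum is 5.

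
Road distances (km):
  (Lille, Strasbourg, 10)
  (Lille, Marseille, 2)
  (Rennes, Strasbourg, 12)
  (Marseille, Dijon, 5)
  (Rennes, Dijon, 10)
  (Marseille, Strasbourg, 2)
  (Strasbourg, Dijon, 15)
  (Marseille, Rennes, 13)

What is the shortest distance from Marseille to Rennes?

13

Checking several routes:
Marseille-Rennes: 13
Marseille-Strasbourg-Rennes: 2 + 12 = 14
Marseille-Dijon-Rennes: 5 + 10 = 15
Best route has total 13 km.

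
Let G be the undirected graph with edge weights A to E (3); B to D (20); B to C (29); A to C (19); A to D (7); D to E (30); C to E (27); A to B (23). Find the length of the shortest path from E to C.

Checking several routes:
E→A→C: 3 + 19 = 22
E→A→B→C: 3 + 23 + 29 = 55
E→C: 27
The minimum is 22.

22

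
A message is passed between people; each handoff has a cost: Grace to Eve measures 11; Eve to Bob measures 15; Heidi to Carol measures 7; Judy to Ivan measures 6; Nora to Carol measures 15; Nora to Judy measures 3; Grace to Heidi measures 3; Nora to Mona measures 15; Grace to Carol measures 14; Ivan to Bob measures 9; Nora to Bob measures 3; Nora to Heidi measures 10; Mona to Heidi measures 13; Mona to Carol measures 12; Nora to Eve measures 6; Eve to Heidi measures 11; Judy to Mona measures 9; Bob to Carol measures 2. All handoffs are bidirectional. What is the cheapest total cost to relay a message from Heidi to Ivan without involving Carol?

19

A few of the Heidi→Ivan routes:
Heidi-Nora-Bob-Ivan: 10 + 3 + 9 = 22
Heidi-Nora-Judy-Ivan: 10 + 3 + 6 = 19
Heidi-Eve-Nora-Judy-Ivan: 11 + 6 + 3 + 6 = 26
The minimum is 19.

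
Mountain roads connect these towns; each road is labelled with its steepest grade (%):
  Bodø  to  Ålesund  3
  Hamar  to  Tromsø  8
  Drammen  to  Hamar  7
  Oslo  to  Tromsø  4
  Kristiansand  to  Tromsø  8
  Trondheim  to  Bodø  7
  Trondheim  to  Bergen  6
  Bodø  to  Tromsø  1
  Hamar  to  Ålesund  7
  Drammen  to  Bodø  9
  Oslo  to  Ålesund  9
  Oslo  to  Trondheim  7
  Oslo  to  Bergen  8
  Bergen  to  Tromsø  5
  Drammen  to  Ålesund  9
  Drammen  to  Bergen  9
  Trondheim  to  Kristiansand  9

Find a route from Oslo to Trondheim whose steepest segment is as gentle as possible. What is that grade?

Comparing a few candidate routes:
Oslo → Tromsø → Bergen → Trondheim: max(4, 5, 6) = 6
Oslo → Trondheim: max(7) = 7
Oslo → Bergen → Trondheim: max(8, 6) = 8
Oslo → Bergen → Tromsø → Hamar → Ålesund → Bodø → Trondheim: max(8, 5, 8, 7, 3, 7) = 8
Oslo → Tromsø → Bodø → Trondheim: max(4, 1, 7) = 7
Oslo → Tromsø → Hamar → Ålesund → Bodø → Trondheim: max(4, 8, 7, 3, 7) = 8
Best route has worst link 6%.

6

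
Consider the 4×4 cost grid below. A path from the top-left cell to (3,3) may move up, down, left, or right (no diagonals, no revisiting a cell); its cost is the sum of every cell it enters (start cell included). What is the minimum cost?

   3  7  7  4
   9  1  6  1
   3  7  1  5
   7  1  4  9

Path [0,0] → [0,1] → [1,1] → [1,2] → [2,2] → [3,2] → [3,3]: 3 + 7 + 1 + 6 + 1 + 4 + 9 = 31.

31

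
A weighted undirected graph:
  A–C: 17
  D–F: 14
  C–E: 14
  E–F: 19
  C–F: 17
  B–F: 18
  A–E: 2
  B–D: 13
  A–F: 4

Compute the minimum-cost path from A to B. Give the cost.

Some routes from A to B:
A-E-F-D-B: 2 + 19 + 14 + 13 = 48
A-F-D-B: 4 + 14 + 13 = 31
A-F-B: 4 + 18 = 22
A-E-F-B: 2 + 19 + 18 = 39
Shortest: 22.

22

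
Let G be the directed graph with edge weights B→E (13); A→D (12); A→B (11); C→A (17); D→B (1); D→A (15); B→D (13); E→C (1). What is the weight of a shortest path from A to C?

Candidate routes:
A -> D -> B -> E -> C: 12 + 1 + 13 + 1 = 27
A -> B -> E -> C: 11 + 13 + 1 = 25
The minimum is 25.

25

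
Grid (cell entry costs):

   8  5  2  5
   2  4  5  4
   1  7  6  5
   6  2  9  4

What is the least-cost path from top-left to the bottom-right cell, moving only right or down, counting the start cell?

Path [0,0]→[1,0]→[1,1]→[1,2]→[1,3]→[2,3]→[3,3]: 8 + 2 + 4 + 5 + 4 + 5 + 4 = 32.
For comparison, the top-then-right route costs 33.

32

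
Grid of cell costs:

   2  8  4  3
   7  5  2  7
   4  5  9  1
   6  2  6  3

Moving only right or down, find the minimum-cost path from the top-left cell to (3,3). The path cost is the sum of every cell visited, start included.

Cheapest: (0,0) -> (0,1) -> (0,2) -> (1,2) -> (1,3) -> (2,3) -> (3,3)
  2 + 8 + 4 + 2 + 7 + 1 + 3 = 27

27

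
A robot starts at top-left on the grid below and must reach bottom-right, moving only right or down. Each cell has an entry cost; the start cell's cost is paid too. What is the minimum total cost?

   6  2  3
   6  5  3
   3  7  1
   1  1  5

20

Cheapest: r0c0 -> r0c1 -> r0c2 -> r1c2 -> r2c2 -> r3c2
  6 + 2 + 3 + 3 + 1 + 5 = 20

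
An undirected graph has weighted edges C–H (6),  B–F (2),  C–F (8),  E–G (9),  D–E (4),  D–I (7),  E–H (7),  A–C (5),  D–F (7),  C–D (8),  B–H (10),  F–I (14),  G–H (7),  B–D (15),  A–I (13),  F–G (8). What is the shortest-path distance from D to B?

Checking several routes:
D→F→B: 7 + 2 = 9
D→C→F→B: 8 + 8 + 2 = 18
D→B: 15
D→E→H→B: 4 + 7 + 10 = 21
Best route has total 9.

9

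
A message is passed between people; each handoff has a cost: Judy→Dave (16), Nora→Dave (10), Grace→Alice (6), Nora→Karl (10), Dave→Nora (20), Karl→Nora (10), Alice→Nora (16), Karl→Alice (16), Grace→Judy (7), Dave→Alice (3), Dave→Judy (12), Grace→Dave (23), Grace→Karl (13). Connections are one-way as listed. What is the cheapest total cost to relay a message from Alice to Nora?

Routes from Alice to Nora:
Alice - Nora: 16
Shortest: 16.

16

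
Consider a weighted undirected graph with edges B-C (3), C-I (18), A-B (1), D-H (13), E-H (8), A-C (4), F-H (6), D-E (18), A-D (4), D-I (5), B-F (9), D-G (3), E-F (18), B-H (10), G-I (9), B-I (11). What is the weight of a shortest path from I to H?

Comparing a few candidate routes:
I → B → H: 11 + 10 = 21
I → D → A → B → F → H: 5 + 4 + 1 + 9 + 6 = 25
I → D → H: 5 + 13 = 18
I → D → A → B → H: 5 + 4 + 1 + 10 = 20
Best route has total 18.

18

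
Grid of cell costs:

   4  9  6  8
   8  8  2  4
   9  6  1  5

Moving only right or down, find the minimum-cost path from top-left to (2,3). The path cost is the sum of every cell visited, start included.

Path [0,0]→[0,1]→[0,2]→[1,2]→[2,2]→[2,3]: 4 + 9 + 6 + 2 + 1 + 5 = 27.

27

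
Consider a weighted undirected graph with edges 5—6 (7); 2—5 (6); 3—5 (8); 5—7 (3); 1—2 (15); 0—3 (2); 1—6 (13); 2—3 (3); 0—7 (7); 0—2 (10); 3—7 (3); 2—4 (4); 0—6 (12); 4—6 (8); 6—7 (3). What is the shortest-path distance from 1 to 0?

A few of the 1→0 routes:
1 - 6 - 7 - 0: 13 + 3 + 7 = 23
1 - 6 - 7 - 3 - 0: 13 + 3 + 3 + 2 = 21
1 - 6 - 5 - 7 - 3 - 0: 13 + 7 + 3 + 3 + 2 = 28
1 - 2 - 0: 15 + 10 = 25
1 - 2 - 3 - 0: 15 + 3 + 2 = 20
1 - 6 - 0: 13 + 12 = 25
Shortest: 20.

20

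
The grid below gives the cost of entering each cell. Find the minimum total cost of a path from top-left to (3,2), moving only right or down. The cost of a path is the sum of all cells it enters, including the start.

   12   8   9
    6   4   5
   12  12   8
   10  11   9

44

Path r0c0 → r1c0 → r1c1 → r1c2 → r2c2 → r3c2: 12 + 6 + 4 + 5 + 8 + 9 = 44.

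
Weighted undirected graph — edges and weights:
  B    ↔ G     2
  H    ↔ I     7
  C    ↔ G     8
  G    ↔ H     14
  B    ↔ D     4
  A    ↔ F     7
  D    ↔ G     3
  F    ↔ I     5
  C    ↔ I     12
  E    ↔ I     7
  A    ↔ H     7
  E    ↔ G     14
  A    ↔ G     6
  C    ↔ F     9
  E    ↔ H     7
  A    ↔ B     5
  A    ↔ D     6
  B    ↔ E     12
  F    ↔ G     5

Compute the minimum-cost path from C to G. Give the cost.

8

Comparing a few candidate routes:
C→F→G: 9 + 5 = 14
C→F→A→G: 9 + 7 + 6 = 22
C→G: 8
C→I→F→G: 12 + 5 + 5 = 22
Best route has total 8.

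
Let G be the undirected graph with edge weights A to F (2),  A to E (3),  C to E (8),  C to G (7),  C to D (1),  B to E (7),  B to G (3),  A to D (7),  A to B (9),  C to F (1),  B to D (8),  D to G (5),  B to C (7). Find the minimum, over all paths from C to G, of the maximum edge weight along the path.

Checking several routes:
C -> F -> A -> E -> B -> G: max(1, 2, 3, 7, 3) = 7
C -> D -> A -> E -> B -> G: max(1, 7, 3, 7, 3) = 7
C -> D -> G: max(1, 5) = 5
C -> G: max(7) = 7
Best route has worst link 5.

5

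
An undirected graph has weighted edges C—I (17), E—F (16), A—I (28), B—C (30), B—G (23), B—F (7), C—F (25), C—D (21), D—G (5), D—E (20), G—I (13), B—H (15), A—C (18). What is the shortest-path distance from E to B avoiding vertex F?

Comparing a few candidate routes:
E -> D -> C -> B: 20 + 21 + 30 = 71
E -> D -> G -> I -> A -> C -> B: 20 + 5 + 13 + 28 + 18 + 30 = 114
E -> D -> G -> B: 20 + 5 + 23 = 48
E -> D -> C -> I -> G -> B: 20 + 21 + 17 + 13 + 23 = 94
E -> D -> G -> I -> C -> B: 20 + 5 + 13 + 17 + 30 = 85
The minimum is 48.

48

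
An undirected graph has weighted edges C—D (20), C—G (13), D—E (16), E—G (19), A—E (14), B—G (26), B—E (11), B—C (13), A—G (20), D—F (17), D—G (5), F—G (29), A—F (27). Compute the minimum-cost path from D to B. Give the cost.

A few of the D→B routes:
D-G-B: 5 + 26 = 31
D-E-B: 16 + 11 = 27
D-G-C-B: 5 + 13 + 13 = 31
Best route has total 27.

27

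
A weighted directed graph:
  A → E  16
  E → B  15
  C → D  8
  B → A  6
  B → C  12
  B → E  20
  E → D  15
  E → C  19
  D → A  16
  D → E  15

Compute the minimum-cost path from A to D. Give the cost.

31

Candidate routes:
A → E → D: 16 + 15 = 31
A → E → B → C → D: 16 + 15 + 12 + 8 = 51
A → E → C → D: 16 + 19 + 8 = 43
Shortest: 31.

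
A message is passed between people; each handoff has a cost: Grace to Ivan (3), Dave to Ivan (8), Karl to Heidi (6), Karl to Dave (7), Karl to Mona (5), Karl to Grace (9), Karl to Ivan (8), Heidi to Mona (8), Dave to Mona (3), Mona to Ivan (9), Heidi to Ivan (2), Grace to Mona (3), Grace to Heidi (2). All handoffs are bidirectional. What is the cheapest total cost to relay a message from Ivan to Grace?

Some routes from Ivan to Grace:
Ivan - Mona - Grace: 9 + 3 = 12
Ivan - Grace: 3
Ivan - Dave - Mona - Grace: 8 + 3 + 3 = 14
Ivan - Heidi - Mona - Grace: 2 + 8 + 3 = 13
Ivan - Heidi - Karl - Mona - Grace: 2 + 6 + 5 + 3 = 16
Ivan - Heidi - Grace: 2 + 2 = 4
The minimum is 3.

3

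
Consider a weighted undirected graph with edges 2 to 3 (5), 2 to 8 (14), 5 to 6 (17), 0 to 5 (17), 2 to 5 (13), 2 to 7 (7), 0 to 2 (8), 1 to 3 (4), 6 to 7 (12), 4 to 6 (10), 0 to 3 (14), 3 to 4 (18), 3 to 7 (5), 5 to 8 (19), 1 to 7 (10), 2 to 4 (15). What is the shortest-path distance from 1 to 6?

21

Comparing a few candidate routes:
1→3→7→6: 4 + 5 + 12 = 21
1→7→6: 10 + 12 = 22
1→3→4→6: 4 + 18 + 10 = 32
1→3→2→4→6: 4 + 5 + 15 + 10 = 34
1→3→2→7→6: 4 + 5 + 7 + 12 = 28
The minimum is 21.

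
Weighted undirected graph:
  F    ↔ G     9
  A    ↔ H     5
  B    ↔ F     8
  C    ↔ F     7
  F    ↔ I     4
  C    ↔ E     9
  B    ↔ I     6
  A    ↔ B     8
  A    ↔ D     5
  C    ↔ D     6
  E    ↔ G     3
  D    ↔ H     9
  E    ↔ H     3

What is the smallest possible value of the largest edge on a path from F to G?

A few of the F→G routes:
F -> C -> D -> A -> H -> E -> G: max(7, 6, 5, 5, 3, 3) = 7
F -> B -> A -> H -> E -> G: max(8, 8, 5, 3, 3) = 8
F -> I -> B -> A -> H -> E -> G: max(4, 6, 8, 5, 3, 3) = 8
The minimum achievable maximum is 7.

7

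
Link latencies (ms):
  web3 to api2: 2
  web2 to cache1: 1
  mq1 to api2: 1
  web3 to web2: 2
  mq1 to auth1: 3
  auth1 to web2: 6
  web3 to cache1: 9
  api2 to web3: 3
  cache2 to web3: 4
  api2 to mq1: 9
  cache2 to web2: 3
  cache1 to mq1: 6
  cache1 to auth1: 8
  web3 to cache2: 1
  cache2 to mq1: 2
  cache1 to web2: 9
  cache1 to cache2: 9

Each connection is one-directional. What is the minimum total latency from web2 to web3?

11

Candidate routes:
web2 - cache1 - cache2 - mq1 - api2 - web3: 1 + 9 + 2 + 1 + 3 = 16
web2 - cache1 - cache2 - web3: 1 + 9 + 4 = 14
web2 - cache1 - mq1 - api2 - web3: 1 + 6 + 1 + 3 = 11
Best route has total 11 ms.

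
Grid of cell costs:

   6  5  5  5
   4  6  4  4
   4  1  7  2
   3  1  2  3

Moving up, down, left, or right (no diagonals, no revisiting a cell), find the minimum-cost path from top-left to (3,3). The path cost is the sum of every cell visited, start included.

21

Path r0c0 → r1c0 → r2c0 → r2c1 → r3c1 → r3c2 → r3c3: 6 + 4 + 4 + 1 + 1 + 2 + 3 = 21.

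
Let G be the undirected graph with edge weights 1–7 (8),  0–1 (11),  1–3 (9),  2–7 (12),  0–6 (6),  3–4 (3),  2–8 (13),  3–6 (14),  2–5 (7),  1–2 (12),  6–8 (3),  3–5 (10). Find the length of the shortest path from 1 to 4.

12

Checking several routes:
1 -> 3 -> 4: 9 + 3 = 12
1 -> 2 -> 8 -> 6 -> 3 -> 4: 12 + 13 + 3 + 14 + 3 = 45
1 -> 0 -> 6 -> 3 -> 4: 11 + 6 + 14 + 3 = 34
1 -> 7 -> 2 -> 5 -> 3 -> 4: 8 + 12 + 7 + 10 + 3 = 40
1 -> 2 -> 5 -> 3 -> 4: 12 + 7 + 10 + 3 = 32
Best route has total 12.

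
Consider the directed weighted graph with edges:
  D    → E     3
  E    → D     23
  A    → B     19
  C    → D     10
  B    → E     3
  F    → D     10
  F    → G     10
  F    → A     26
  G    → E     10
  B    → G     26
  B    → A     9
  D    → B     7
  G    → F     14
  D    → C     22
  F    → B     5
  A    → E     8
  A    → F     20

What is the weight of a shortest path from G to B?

19

Candidate routes:
G→F→A→B: 14 + 26 + 19 = 59
G→F→A→E→D→B: 14 + 26 + 8 + 23 + 7 = 78
G→F→D→B: 14 + 10 + 7 = 31
G→E→D→B: 10 + 23 + 7 = 40
G→F→B: 14 + 5 = 19
The minimum is 19.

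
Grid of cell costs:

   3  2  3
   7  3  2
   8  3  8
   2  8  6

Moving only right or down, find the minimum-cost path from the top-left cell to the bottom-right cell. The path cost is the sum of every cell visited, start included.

24

One optimal route is r0c0 -> r0c1 -> r0c2 -> r1c2 -> r2c2 -> r3c2.
Its cost is 3 + 2 + 3 + 2 + 8 + 6 = 24.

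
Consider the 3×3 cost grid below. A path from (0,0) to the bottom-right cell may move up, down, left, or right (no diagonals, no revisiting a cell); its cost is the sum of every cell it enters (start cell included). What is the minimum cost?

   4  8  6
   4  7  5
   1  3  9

21

Take r0c0 -> r1c0 -> r2c0 -> r2c1 -> r2c2 for a total of 4 + 4 + 1 + 3 + 9 = 21.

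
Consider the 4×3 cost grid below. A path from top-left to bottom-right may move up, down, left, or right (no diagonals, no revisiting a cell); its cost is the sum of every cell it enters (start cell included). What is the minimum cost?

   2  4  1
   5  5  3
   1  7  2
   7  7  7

Path (0,0) → (0,1) → (0,2) → (1,2) → (2,2) → (3,2): 2 + 4 + 1 + 3 + 2 + 7 = 19.

19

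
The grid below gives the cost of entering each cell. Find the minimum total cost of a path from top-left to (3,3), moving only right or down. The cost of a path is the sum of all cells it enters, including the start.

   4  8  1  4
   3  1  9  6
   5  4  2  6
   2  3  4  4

22

Path r0c0 -> r1c0 -> r1c1 -> r2c1 -> r2c2 -> r3c2 -> r3c3: 4 + 3 + 1 + 4 + 2 + 4 + 4 = 22.
(Top row then right column would cost 33.)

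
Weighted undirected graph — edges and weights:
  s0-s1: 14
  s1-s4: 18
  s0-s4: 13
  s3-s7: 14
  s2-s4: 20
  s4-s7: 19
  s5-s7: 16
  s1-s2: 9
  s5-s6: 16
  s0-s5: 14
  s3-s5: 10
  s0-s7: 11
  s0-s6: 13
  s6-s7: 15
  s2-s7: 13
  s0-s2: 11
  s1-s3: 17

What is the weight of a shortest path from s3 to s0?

24

A few of the s3→s0 routes:
s3 - s5 - s0: 10 + 14 = 24
s3 - s1 - s0: 17 + 14 = 31
s3 - s7 - s0: 14 + 11 = 25
Shortest: 24.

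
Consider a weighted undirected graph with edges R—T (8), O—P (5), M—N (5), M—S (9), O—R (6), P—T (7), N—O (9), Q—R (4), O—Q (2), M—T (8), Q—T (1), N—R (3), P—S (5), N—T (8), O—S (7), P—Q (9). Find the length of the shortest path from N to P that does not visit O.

15

A few of the N→P routes:
N → R → Q → T → P: 3 + 4 + 1 + 7 = 15
N → T → Q → P: 8 + 1 + 9 = 18
N → R → Q → P: 3 + 4 + 9 = 16
N → T → P: 8 + 7 = 15
The minimum is 15.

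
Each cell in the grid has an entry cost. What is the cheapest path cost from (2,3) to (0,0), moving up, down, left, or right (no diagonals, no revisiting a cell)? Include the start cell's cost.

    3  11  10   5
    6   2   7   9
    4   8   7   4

29

Take [2,3]→[2,2]→[1,2]→[1,1]→[1,0]→[0,0] for a total of 4 + 7 + 7 + 2 + 6 + 3 = 29.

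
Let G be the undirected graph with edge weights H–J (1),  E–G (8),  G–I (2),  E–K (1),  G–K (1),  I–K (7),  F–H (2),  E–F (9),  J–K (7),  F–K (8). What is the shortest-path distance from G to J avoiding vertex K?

20

Candidate routes:
G → E → F → H → J: 8 + 9 + 2 + 1 = 20
The minimum is 20.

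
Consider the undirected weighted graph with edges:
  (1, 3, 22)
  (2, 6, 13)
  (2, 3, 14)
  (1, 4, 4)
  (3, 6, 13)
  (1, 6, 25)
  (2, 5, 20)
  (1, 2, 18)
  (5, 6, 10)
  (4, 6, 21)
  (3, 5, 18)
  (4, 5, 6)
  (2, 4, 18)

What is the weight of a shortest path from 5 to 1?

10

Checking several routes:
5→6→4→1: 10 + 21 + 4 = 35
5→6→1: 10 + 25 = 35
5→4→1: 6 + 4 = 10
The minimum is 10.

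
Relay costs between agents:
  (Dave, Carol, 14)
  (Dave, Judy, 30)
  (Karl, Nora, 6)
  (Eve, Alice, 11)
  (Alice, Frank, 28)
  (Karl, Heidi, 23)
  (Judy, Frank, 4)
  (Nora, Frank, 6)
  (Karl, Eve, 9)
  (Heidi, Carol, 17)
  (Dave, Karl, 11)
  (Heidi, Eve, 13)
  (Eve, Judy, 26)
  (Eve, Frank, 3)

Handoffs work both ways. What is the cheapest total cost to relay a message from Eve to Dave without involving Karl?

Candidate routes:
Eve - Heidi - Carol - Dave: 13 + 17 + 14 = 44
Eve - Alice - Frank - Judy - Dave: 11 + 28 + 4 + 30 = 73
Eve - Judy - Dave: 26 + 30 = 56
Eve - Frank - Judy - Dave: 3 + 4 + 30 = 37
The minimum is 37.

37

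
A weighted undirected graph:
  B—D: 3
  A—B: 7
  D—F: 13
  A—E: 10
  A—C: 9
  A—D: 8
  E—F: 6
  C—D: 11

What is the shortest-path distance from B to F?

16

Comparing a few candidate routes:
B-A-E-F: 7 + 10 + 6 = 23
B-A-D-F: 7 + 8 + 13 = 28
B-D-A-E-F: 3 + 8 + 10 + 6 = 27
B-D-F: 3 + 13 = 16
B-D-C-A-E-F: 3 + 11 + 9 + 10 + 6 = 39
The minimum is 16.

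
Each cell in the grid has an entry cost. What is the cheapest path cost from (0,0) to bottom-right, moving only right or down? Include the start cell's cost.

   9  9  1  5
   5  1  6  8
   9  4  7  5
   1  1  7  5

32

Cheapest: r0c0→r1c0→r1c1→r2c1→r3c1→r3c2→r3c3
  9 + 5 + 1 + 4 + 1 + 7 + 5 = 32
(Top row then right column would cost 42.)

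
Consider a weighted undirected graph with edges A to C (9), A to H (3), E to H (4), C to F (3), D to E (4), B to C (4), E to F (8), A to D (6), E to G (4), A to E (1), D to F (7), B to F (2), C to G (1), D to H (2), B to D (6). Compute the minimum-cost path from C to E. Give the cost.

Some routes from C to E:
C → B → F → E: 4 + 2 + 8 = 14
C → G → E: 1 + 4 = 5
C → F → D → E: 3 + 7 + 4 = 14
C → F → E: 3 + 8 = 11
C → B → D → E: 4 + 6 + 4 = 14
C → A → E: 9 + 1 = 10
Best route has total 5.

5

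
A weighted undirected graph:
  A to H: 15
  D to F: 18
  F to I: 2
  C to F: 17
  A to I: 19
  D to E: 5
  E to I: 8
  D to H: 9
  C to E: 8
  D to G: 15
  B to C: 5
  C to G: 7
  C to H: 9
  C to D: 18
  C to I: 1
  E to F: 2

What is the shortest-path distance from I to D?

Comparing a few candidate routes:
I-E-D: 8 + 5 = 13
I-F-E-D: 2 + 2 + 5 = 9
I-C-E-D: 1 + 8 + 5 = 14
Shortest: 9.

9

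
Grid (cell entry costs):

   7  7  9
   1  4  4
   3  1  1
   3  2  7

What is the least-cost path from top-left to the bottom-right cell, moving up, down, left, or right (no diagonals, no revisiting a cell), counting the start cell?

20

Take (0,0)→(1,0)→(2,0)→(2,1)→(2,2)→(3,2) for a total of 7 + 1 + 3 + 1 + 1 + 7 = 20.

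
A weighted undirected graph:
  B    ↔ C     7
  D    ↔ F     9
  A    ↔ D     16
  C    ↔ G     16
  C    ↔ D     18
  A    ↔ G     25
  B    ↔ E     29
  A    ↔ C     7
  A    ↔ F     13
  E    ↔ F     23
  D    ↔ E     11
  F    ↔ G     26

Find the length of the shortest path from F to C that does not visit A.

27

Candidate routes:
F -> G -> C: 26 + 16 = 42
F -> D -> E -> B -> C: 9 + 11 + 29 + 7 = 56
F -> E -> B -> C: 23 + 29 + 7 = 59
F -> E -> D -> C: 23 + 11 + 18 = 52
F -> D -> C: 9 + 18 = 27
Best route has total 27.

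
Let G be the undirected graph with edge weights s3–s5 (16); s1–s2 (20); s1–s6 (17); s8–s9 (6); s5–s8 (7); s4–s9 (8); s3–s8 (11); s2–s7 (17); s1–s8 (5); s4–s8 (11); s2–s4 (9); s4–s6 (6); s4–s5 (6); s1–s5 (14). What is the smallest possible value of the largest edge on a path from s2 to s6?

9

Comparing a few candidate routes:
s2 - s4 - s8 - s1 - s6: max(9, 11, 5, 17) = 17
s2 - s4 - s8 - s3 - s5 - s1 - s6: max(9, 11, 11, 16, 14, 17) = 17
s2 - s4 - s9 - s8 - s1 - s6: max(9, 8, 6, 5, 17) = 17
s2 - s4 - s8 - s5 - s1 - s6: max(9, 11, 7, 14, 17) = 17
s2 - s4 - s6: max(9, 6) = 9
s2 - s4 - s9 - s8 - s3 - s5 - s1 - s6: max(9, 8, 6, 11, 16, 14, 17) = 17
Best route has worst link 9.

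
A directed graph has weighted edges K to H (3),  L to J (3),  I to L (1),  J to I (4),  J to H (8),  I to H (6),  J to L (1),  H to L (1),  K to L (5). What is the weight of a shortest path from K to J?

7

Paths from K to J:
K-H-L-J: 3 + 1 + 3 = 7
K-L-J: 5 + 3 = 8
The minimum is 7.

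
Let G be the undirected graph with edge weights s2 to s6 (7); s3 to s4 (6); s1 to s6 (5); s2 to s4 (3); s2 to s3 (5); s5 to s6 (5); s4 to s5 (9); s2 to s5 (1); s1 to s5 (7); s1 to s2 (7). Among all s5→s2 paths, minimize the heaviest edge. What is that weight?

1

Checking several routes:
s5 → s1 → s2: max(7, 7) = 7
s5 → s6 → s1 → s2: max(5, 5, 7) = 7
s5 → s4 → s3 → s2: max(9, 6, 5) = 9
s5 → s6 → s2: max(5, 7) = 7
s5 → s1 → s6 → s2: max(7, 5, 7) = 7
s5 → s2: max(1) = 1
The minimum achievable maximum is 1.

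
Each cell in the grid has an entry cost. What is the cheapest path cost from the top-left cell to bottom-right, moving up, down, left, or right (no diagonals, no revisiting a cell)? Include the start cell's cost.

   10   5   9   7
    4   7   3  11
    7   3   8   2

Cheapest: (0,0) (1,0) (1,1) (1,2) (2,2) (2,3)
  10 + 4 + 7 + 3 + 8 + 2 = 34

34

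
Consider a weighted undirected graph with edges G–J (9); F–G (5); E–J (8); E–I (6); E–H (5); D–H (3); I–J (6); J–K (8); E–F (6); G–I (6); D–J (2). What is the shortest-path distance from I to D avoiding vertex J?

Paths from I to D avoiding J:
I-G-F-E-H-D: 6 + 5 + 6 + 5 + 3 = 25
I-E-H-D: 6 + 5 + 3 = 14
The minimum is 14.

14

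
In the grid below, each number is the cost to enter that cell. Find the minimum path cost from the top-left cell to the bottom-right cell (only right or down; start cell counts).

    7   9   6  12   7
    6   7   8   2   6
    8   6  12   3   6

One optimal route is [0,0] [1,0] [1,1] [1,2] [1,3] [2,3] [2,4].
Its cost is 7 + 6 + 7 + 8 + 2 + 3 + 6 = 39.
(Top row then right column would cost 53.)

39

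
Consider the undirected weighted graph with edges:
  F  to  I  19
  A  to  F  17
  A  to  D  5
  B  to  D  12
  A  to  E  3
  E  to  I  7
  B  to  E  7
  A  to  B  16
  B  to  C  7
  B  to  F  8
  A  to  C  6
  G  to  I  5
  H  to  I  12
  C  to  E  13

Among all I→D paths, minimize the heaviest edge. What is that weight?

7

Comparing a few candidate routes:
I → E → A → D: max(7, 3, 5) = 7
I → E → B → C → A → D: max(7, 7, 7, 6, 5) = 7
I → E → B → D: max(7, 7, 12) = 12
I → E → A → C → B → D: max(7, 3, 6, 7, 12) = 12
Smallest bottleneck: 7.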